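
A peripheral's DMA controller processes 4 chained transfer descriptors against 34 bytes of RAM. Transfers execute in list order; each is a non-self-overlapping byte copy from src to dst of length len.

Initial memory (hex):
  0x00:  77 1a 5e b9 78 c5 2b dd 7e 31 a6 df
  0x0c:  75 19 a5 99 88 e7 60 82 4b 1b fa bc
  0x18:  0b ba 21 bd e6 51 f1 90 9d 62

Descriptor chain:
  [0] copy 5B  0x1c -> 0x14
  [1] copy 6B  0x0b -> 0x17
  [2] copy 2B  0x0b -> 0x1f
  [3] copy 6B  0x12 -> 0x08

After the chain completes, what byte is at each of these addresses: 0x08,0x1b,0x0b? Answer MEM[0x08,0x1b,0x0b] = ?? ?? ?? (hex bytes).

MEM[0x08,0x1b,0x0b] = 60 99 51

  after D0: wrote 5B at 0x14 = e651f1909d
  after D1: wrote 6B at 0x17 = df7519a59988
  after D2: wrote 2B at 0x1f = df75
  after D3: wrote 6B at 0x08 = 6082e651f1df
query mem[0x08]=0x60, mem[0x1b]=0x99, mem[0x0b]=0x51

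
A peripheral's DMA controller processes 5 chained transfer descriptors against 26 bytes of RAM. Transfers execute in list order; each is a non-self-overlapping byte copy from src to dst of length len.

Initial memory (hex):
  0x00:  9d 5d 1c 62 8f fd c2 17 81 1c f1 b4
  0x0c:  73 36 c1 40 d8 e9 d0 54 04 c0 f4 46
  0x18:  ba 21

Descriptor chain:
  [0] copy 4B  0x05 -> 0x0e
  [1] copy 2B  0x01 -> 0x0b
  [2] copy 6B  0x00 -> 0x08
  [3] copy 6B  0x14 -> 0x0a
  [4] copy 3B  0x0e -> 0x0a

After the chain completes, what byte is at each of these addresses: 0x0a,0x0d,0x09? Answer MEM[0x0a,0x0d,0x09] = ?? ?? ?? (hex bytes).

MEM[0x0a,0x0d,0x09] = ba 46 5d

#0 dst[0x0e+4] := {0xfd,0xc2,0x17,0x81}
#1 dst[0x0b+2] := {0x5d,0x1c}
#2 dst[0x08+6] := {0x9d,0x5d,0x1c,0x62,0x8f,0xfd}
#3 dst[0x0a+6] := {0x04,0xc0,0xf4,0x46,0xba,0x21}
#4 dst[0x0a+3] := {0xba,0x21,0x17}
query mem[0x0a]=0xba, mem[0x0d]=0x46, mem[0x09]=0x5d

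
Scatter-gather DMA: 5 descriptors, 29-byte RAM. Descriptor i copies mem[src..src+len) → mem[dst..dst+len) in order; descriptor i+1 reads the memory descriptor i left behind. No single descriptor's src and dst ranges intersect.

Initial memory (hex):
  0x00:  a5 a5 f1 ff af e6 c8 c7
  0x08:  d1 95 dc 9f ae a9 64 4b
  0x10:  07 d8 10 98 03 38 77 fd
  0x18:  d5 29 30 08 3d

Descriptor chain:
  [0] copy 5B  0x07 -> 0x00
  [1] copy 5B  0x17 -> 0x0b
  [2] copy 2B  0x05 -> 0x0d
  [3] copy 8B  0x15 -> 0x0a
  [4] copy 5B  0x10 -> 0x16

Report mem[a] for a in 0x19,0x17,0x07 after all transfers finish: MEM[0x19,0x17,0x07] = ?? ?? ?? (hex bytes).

#0 dst[0x00+5] := {0xc7,0xd1,0x95,0xdc,0x9f}
#1 dst[0x0b+5] := {0xfd,0xd5,0x29,0x30,0x08}
#2 dst[0x0d+2] := {0xe6,0xc8}
#3 dst[0x0a+8] := {0x38,0x77,0xfd,0xd5,0x29,0x30,0x08,0x3d}
#4 dst[0x16+5] := {0x08,0x3d,0x10,0x98,0x03}
query mem[0x19]=0x98, mem[0x17]=0x3d, mem[0x07]=0xc7

MEM[0x19,0x17,0x07] = 98 3d c7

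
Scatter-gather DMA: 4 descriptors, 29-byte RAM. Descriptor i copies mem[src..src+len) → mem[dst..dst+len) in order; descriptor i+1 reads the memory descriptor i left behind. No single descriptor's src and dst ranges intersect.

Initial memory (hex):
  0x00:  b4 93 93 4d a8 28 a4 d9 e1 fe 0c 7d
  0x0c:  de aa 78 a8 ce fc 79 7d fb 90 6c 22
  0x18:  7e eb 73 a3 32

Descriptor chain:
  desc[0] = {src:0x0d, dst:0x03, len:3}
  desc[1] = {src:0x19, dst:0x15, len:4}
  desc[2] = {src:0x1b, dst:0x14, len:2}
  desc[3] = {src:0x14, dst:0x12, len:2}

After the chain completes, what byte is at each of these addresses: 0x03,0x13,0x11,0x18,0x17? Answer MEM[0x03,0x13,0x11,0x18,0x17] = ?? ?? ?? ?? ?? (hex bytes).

[0] 0x0d->0x03 len=3 : aa 78 a8
[1] 0x19->0x15 len=4 : eb 73 a3 32
[2] 0x1b->0x14 len=2 : a3 32
[3] 0x14->0x12 len=2 : a3 32
query mem[0x03]=0xaa, mem[0x13]=0x32, mem[0x11]=0xfc, mem[0x18]=0x32, mem[0x17]=0xa3

MEM[0x03,0x13,0x11,0x18,0x17] = aa 32 fc 32 a3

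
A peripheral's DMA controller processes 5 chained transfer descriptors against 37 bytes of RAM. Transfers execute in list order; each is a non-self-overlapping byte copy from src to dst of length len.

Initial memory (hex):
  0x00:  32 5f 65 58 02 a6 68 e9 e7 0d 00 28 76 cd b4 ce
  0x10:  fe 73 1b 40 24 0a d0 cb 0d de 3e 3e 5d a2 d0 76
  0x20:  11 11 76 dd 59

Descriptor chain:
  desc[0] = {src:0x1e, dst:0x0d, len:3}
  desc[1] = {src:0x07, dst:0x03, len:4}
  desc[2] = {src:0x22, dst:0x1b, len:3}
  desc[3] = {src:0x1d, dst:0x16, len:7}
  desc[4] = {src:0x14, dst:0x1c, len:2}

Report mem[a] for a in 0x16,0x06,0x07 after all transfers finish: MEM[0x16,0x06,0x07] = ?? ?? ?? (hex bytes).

D0: mem[0x0d..0x0f] <- [d0 76 11]
D1: mem[0x03..0x06] <- [e9 e7 0d 00]
D2: mem[0x1b..0x1d] <- [76 dd 59]
D3: mem[0x16..0x1c] <- [59 d0 76 11 11 76 dd]
D4: mem[0x1c..0x1d] <- [24 0a]
query mem[0x16]=0x59, mem[0x06]=0x00, mem[0x07]=0xe9

MEM[0x16,0x06,0x07] = 59 00 e9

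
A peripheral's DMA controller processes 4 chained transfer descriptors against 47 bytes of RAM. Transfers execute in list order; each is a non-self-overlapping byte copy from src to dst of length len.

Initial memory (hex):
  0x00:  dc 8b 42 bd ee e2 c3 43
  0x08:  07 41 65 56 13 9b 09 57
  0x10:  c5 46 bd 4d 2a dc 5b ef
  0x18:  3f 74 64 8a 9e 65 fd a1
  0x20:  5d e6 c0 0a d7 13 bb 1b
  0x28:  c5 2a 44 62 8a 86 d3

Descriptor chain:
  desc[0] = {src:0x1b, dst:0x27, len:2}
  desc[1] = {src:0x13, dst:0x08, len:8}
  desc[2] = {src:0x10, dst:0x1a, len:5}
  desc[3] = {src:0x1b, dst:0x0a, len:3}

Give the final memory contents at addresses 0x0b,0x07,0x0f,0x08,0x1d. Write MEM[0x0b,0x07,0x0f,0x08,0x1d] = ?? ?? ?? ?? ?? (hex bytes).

[0] 0x1b->0x27 len=2 : 8a 9e
[1] 0x13->0x08 len=8 : 4d 2a dc 5b ef 3f 74 64
[2] 0x10->0x1a len=5 : c5 46 bd 4d 2a
[3] 0x1b->0x0a len=3 : 46 bd 4d
query mem[0x0b]=0xbd, mem[0x07]=0x43, mem[0x0f]=0x64, mem[0x08]=0x4d, mem[0x1d]=0x4d

MEM[0x0b,0x07,0x0f,0x08,0x1d] = bd 43 64 4d 4d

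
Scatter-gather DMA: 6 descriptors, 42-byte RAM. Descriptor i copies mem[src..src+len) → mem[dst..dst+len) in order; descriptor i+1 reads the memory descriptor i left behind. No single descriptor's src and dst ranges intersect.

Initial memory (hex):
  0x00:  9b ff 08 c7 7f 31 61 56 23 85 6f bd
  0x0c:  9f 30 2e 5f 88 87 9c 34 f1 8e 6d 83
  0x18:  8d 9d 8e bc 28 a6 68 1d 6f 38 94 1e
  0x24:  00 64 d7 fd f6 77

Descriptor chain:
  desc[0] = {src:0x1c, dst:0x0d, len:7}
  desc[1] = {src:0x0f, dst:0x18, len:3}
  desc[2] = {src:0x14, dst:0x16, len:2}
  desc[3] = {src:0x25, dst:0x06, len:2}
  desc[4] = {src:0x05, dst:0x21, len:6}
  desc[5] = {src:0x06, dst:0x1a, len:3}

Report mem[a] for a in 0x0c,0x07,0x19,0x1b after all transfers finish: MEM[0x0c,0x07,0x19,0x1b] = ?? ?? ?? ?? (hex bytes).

MEM[0x0c,0x07,0x19,0x1b] = 9f d7 1d d7

#0 dst[0x0d+7] := {0x28,0xa6,0x68,0x1d,0x6f,0x38,0x94}
#1 dst[0x18+3] := {0x68,0x1d,0x6f}
#2 dst[0x16+2] := {0xf1,0x8e}
#3 dst[0x06+2] := {0x64,0xd7}
#4 dst[0x21+6] := {0x31,0x64,0xd7,0x23,0x85,0x6f}
#5 dst[0x1a+3] := {0x64,0xd7,0x23}
query mem[0x0c]=0x9f, mem[0x07]=0xd7, mem[0x19]=0x1d, mem[0x1b]=0xd7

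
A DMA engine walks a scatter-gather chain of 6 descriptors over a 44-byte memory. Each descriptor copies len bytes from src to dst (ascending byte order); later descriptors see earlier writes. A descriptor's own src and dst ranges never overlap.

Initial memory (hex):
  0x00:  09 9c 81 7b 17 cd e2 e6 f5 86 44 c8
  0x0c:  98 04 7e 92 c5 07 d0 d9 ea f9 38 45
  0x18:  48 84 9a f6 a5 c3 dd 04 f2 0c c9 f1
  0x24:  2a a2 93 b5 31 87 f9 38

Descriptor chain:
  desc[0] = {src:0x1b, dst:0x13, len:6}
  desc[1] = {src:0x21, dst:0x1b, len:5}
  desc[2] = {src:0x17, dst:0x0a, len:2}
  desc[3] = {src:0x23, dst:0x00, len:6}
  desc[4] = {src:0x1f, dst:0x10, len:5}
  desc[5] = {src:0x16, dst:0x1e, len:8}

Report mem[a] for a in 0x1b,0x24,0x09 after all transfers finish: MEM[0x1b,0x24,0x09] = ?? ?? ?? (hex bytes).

[0] 0x1b->0x13 len=6 : f6 a5 c3 dd 04 f2
[1] 0x21->0x1b len=5 : 0c c9 f1 2a a2
[2] 0x17->0x0a len=2 : 04 f2
[3] 0x23->0x00 len=6 : f1 2a a2 93 b5 31
[4] 0x1f->0x10 len=5 : a2 f2 0c c9 f1
[5] 0x16->0x1e len=8 : dd 04 f2 84 9a 0c c9 f1
query mem[0x1b]=0x0c, mem[0x24]=0xc9, mem[0x09]=0x86

MEM[0x1b,0x24,0x09] = 0c c9 86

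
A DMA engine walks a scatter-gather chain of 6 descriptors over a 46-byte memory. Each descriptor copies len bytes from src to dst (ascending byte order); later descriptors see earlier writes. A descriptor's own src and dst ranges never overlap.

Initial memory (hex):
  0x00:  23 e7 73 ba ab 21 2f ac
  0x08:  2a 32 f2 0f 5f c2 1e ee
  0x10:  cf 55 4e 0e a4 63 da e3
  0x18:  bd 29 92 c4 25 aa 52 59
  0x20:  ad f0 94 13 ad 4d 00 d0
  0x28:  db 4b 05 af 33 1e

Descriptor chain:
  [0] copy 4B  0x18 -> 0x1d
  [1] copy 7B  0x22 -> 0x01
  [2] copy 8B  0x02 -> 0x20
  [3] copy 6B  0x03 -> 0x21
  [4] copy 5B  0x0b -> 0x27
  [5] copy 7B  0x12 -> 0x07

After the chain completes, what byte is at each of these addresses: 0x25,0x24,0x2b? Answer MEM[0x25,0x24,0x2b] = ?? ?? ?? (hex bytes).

MEM[0x25,0x24,0x2b] = db d0 ee

#0 dst[0x1d+4] := {0xbd,0x29,0x92,0xc4}
#1 dst[0x01+7] := {0x94,0x13,0xad,0x4d,0x00,0xd0,0xdb}
#2 dst[0x20+8] := {0x13,0xad,0x4d,0x00,0xd0,0xdb,0x2a,0x32}
#3 dst[0x21+6] := {0xad,0x4d,0x00,0xd0,0xdb,0x2a}
#4 dst[0x27+5] := {0x0f,0x5f,0xc2,0x1e,0xee}
#5 dst[0x07+7] := {0x4e,0x0e,0xa4,0x63,0xda,0xe3,0xbd}
query mem[0x25]=0xdb, mem[0x24]=0xd0, mem[0x2b]=0xee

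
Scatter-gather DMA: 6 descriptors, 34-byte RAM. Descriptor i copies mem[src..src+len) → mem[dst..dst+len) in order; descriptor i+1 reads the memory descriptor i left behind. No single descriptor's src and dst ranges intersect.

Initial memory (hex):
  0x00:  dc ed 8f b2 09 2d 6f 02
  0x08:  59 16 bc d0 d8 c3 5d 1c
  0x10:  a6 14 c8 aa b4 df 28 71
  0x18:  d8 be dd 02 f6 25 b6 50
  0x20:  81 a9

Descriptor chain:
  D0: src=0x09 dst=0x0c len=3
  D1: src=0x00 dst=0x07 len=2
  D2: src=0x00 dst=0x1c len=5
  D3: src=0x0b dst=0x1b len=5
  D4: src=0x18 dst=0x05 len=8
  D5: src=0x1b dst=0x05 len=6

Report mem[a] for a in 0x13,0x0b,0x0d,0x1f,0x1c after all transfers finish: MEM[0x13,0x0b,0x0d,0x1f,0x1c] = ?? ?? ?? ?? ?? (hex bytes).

MEM[0x13,0x0b,0x0d,0x1f,0x1c] = aa d0 bc 1c 16

#0 dst[0x0c+3] := {0x16,0xbc,0xd0}
#1 dst[0x07+2] := {0xdc,0xed}
#2 dst[0x1c+5] := {0xdc,0xed,0x8f,0xb2,0x09}
#3 dst[0x1b+5] := {0xd0,0x16,0xbc,0xd0,0x1c}
#4 dst[0x05+8] := {0xd8,0xbe,0xdd,0xd0,0x16,0xbc,0xd0,0x1c}
#5 dst[0x05+6] := {0xd0,0x16,0xbc,0xd0,0x1c,0x09}
query mem[0x13]=0xaa, mem[0x0b]=0xd0, mem[0x0d]=0xbc, mem[0x1f]=0x1c, mem[0x1c]=0x16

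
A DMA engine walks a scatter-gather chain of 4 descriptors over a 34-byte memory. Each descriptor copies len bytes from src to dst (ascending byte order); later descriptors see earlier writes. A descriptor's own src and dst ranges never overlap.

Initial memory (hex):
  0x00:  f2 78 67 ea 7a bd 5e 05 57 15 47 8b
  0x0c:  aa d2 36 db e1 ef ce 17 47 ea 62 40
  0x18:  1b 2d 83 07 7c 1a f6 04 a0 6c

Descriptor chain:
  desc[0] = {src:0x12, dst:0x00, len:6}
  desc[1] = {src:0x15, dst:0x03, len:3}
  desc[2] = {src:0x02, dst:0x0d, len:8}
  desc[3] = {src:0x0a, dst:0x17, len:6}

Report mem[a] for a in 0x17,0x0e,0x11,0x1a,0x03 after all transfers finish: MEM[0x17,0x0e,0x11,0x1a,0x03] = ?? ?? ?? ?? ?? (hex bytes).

  after D0: wrote 6B at 0x00 = ce1747ea6240
  after D1: wrote 3B at 0x03 = ea6240
  after D2: wrote 8B at 0x0d = 47ea62405e055715
  after D3: wrote 6B at 0x17 = 478baa47ea62
query mem[0x17]=0x47, mem[0x0e]=0xea, mem[0x11]=0x5e, mem[0x1a]=0x47, mem[0x03]=0xea

MEM[0x17,0x0e,0x11,0x1a,0x03] = 47 ea 5e 47 ea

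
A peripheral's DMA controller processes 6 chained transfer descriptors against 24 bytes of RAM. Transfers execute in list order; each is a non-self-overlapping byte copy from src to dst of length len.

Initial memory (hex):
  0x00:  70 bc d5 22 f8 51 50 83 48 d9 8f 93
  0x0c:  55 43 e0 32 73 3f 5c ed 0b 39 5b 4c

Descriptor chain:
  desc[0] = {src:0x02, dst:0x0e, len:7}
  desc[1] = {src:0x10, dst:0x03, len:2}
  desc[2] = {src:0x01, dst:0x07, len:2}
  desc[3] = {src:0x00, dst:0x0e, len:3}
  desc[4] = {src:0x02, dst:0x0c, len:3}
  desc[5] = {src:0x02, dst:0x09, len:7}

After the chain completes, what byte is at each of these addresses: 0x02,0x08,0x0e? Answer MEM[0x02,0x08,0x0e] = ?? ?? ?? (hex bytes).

MEM[0x02,0x08,0x0e] = d5 d5 bc

  after D0: wrote 7B at 0x0e = d522f851508348
  after D1: wrote 2B at 0x03 = f851
  after D2: wrote 2B at 0x07 = bcd5
  after D3: wrote 3B at 0x0e = 70bcd5
  after D4: wrote 3B at 0x0c = d5f851
  after D5: wrote 7B at 0x09 = d5f8515150bcd5
query mem[0x02]=0xd5, mem[0x08]=0xd5, mem[0x0e]=0xbc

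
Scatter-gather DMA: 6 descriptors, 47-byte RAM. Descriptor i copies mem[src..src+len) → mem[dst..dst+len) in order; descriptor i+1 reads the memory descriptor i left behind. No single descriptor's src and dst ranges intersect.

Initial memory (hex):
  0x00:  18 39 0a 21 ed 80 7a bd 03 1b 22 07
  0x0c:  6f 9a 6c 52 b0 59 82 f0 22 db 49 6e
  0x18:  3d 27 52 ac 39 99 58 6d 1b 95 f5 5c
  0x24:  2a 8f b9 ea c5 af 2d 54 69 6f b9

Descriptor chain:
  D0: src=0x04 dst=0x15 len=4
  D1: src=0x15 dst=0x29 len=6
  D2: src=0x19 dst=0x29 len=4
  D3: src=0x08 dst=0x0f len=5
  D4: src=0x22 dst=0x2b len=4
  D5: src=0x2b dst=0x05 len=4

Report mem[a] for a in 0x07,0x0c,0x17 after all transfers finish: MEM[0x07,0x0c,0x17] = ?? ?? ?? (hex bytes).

[0] 0x04->0x15 len=4 : ed 80 7a bd
[1] 0x15->0x29 len=6 : ed 80 7a bd 27 52
[2] 0x19->0x29 len=4 : 27 52 ac 39
[3] 0x08->0x0f len=5 : 03 1b 22 07 6f
[4] 0x22->0x2b len=4 : f5 5c 2a 8f
[5] 0x2b->0x05 len=4 : f5 5c 2a 8f
query mem[0x07]=0x2a, mem[0x0c]=0x6f, mem[0x17]=0x7a

MEM[0x07,0x0c,0x17] = 2a 6f 7a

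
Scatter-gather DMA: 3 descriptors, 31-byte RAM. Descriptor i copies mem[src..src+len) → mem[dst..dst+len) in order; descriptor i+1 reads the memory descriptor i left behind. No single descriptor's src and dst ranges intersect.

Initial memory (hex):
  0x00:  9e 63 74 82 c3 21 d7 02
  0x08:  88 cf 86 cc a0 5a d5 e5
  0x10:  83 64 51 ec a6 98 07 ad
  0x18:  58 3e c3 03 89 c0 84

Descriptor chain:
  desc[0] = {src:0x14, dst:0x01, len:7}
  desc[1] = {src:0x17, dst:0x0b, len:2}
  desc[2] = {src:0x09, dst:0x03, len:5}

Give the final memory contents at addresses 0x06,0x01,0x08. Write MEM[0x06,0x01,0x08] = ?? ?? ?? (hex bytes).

MEM[0x06,0x01,0x08] = 58 a6 88

#0 dst[0x01+7] := {0xa6,0x98,0x07,0xad,0x58,0x3e,0xc3}
#1 dst[0x0b+2] := {0xad,0x58}
#2 dst[0x03+5] := {0xcf,0x86,0xad,0x58,0x5a}
query mem[0x06]=0x58, mem[0x01]=0xa6, mem[0x08]=0x88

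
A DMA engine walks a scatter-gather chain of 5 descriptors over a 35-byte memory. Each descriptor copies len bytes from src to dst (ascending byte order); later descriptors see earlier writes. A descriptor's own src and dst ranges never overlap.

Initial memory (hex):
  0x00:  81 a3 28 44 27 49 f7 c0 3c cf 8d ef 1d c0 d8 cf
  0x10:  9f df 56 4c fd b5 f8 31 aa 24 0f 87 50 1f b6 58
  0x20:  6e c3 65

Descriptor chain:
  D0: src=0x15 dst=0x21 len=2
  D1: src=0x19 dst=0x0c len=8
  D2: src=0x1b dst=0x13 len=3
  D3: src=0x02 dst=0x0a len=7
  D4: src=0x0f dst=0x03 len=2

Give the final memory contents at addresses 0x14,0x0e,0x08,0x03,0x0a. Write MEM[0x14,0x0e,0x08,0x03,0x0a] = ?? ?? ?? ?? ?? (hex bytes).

MEM[0x14,0x0e,0x08,0x03,0x0a] = 50 f7 3c c0 28

[0] 0x15->0x21 len=2 : b5 f8
[1] 0x19->0x0c len=8 : 24 0f 87 50 1f b6 58 6e
[2] 0x1b->0x13 len=3 : 87 50 1f
[3] 0x02->0x0a len=7 : 28 44 27 49 f7 c0 3c
[4] 0x0f->0x03 len=2 : c0 3c
query mem[0x14]=0x50, mem[0x0e]=0xf7, mem[0x08]=0x3c, mem[0x03]=0xc0, mem[0x0a]=0x28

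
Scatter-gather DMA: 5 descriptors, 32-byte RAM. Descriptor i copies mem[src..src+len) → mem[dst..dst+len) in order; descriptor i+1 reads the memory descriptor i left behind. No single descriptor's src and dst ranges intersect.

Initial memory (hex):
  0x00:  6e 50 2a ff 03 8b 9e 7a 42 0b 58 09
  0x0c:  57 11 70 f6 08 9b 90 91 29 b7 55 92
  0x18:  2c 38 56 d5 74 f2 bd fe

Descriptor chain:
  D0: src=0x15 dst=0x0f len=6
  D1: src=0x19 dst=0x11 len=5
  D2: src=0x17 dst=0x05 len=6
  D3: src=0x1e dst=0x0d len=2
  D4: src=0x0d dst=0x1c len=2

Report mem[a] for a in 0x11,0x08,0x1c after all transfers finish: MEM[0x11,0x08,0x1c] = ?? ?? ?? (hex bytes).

MEM[0x11,0x08,0x1c] = 38 56 bd

D0: mem[0x0f..0x14] <- [b7 55 92 2c 38 56]
D1: mem[0x11..0x15] <- [38 56 d5 74 f2]
D2: mem[0x05..0x0a] <- [92 2c 38 56 d5 74]
D3: mem[0x0d..0x0e] <- [bd fe]
D4: mem[0x1c..0x1d] <- [bd fe]
query mem[0x11]=0x38, mem[0x08]=0x56, mem[0x1c]=0xbd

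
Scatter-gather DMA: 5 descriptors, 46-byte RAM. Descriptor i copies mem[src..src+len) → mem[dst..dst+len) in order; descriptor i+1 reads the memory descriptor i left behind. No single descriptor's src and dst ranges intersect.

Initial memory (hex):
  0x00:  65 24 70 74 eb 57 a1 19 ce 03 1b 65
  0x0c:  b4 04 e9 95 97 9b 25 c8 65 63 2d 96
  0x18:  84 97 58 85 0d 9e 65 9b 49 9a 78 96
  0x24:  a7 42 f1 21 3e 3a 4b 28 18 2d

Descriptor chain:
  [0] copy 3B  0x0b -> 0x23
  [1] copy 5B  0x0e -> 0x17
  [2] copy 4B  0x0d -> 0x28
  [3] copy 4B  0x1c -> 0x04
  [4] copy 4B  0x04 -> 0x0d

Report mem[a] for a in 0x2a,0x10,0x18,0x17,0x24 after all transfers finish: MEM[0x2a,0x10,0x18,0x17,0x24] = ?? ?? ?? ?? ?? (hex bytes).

MEM[0x2a,0x10,0x18,0x17,0x24] = 95 9b 95 e9 b4

D0: mem[0x23..0x25] <- [65 b4 04]
D1: mem[0x17..0x1b] <- [e9 95 97 9b 25]
D2: mem[0x28..0x2b] <- [04 e9 95 97]
D3: mem[0x04..0x07] <- [0d 9e 65 9b]
D4: mem[0x0d..0x10] <- [0d 9e 65 9b]
query mem[0x2a]=0x95, mem[0x10]=0x9b, mem[0x18]=0x95, mem[0x17]=0xe9, mem[0x24]=0xb4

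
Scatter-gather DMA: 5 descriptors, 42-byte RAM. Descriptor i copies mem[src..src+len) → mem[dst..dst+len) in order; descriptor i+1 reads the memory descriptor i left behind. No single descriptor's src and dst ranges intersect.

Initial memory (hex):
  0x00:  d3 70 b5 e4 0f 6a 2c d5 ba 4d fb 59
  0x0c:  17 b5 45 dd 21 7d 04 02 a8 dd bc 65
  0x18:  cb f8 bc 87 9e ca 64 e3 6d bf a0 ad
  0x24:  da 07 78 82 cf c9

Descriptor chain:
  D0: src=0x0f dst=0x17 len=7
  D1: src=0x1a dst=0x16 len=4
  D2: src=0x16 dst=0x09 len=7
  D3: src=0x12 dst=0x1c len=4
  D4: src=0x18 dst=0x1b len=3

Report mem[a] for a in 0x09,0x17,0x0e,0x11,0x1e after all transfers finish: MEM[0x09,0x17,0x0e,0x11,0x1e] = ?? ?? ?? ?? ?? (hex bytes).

D0: mem[0x17..0x1d] <- [dd 21 7d 04 02 a8 dd]
D1: mem[0x16..0x19] <- [04 02 a8 dd]
D2: mem[0x09..0x0f] <- [04 02 a8 dd 04 02 a8]
D3: mem[0x1c..0x1f] <- [04 02 a8 dd]
D4: mem[0x1b..0x1d] <- [a8 dd 04]
query mem[0x09]=0x04, mem[0x17]=0x02, mem[0x0e]=0x02, mem[0x11]=0x7d, mem[0x1e]=0xa8

MEM[0x09,0x17,0x0e,0x11,0x1e] = 04 02 02 7d a8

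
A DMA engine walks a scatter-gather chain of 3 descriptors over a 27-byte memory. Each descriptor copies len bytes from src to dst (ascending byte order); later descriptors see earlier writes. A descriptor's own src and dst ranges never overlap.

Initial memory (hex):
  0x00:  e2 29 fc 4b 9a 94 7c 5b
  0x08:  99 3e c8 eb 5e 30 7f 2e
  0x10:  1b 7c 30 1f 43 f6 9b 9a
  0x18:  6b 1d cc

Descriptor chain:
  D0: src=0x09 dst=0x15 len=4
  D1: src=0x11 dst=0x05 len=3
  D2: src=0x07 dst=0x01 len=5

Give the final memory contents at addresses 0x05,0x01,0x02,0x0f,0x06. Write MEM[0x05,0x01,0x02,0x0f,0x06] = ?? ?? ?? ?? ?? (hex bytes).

D0: mem[0x15..0x18] <- [3e c8 eb 5e]
D1: mem[0x05..0x07] <- [7c 30 1f]
D2: mem[0x01..0x05] <- [1f 99 3e c8 eb]
query mem[0x05]=0xeb, mem[0x01]=0x1f, mem[0x02]=0x99, mem[0x0f]=0x2e, mem[0x06]=0x30

MEM[0x05,0x01,0x02,0x0f,0x06] = eb 1f 99 2e 30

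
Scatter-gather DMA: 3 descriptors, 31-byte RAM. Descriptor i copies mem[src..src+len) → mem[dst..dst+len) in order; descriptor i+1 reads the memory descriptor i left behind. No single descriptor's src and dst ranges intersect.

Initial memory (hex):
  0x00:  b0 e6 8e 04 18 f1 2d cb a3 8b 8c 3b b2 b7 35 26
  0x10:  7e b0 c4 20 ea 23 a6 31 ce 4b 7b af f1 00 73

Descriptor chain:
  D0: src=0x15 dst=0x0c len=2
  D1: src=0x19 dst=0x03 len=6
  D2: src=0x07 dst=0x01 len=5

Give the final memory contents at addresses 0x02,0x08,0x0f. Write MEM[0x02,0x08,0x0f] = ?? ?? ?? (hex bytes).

[0] 0x15->0x0c len=2 : 23 a6
[1] 0x19->0x03 len=6 : 4b 7b af f1 00 73
[2] 0x07->0x01 len=5 : 00 73 8b 8c 3b
query mem[0x02]=0x73, mem[0x08]=0x73, mem[0x0f]=0x26

MEM[0x02,0x08,0x0f] = 73 73 26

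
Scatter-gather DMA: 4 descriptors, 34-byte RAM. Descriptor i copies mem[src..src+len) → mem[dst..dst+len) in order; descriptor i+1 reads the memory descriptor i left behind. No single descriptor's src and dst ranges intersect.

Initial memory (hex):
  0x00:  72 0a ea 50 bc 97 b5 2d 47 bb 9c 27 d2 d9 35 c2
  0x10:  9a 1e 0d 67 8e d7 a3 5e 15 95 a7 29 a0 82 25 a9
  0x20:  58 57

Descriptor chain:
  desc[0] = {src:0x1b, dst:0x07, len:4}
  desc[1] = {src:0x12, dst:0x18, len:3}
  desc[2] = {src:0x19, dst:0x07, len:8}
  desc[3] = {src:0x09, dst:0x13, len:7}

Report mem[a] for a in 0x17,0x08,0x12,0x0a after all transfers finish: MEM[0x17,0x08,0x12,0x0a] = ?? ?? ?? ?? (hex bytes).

MEM[0x17,0x08,0x12,0x0a] = a9 8e 0d a0

D0: mem[0x07..0x0a] <- [29 a0 82 25]
D1: mem[0x18..0x1a] <- [0d 67 8e]
D2: mem[0x07..0x0e] <- [67 8e 29 a0 82 25 a9 58]
D3: mem[0x13..0x19] <- [29 a0 82 25 a9 58 c2]
query mem[0x17]=0xa9, mem[0x08]=0x8e, mem[0x12]=0x0d, mem[0x0a]=0xa0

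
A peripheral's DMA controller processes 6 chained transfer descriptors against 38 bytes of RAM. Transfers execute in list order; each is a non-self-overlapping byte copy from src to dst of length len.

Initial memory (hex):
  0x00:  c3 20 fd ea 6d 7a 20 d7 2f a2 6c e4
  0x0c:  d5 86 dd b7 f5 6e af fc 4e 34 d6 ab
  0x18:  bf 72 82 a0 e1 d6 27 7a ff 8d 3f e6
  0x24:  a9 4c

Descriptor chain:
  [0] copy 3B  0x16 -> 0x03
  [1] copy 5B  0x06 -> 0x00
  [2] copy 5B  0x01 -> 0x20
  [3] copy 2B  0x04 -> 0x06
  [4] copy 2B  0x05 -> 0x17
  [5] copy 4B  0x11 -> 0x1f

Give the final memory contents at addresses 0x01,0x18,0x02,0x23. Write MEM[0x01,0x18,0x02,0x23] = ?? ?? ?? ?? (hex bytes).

MEM[0x01,0x18,0x02,0x23] = d7 6c 2f 6c

D0: mem[0x03..0x05] <- [d6 ab bf]
D1: mem[0x00..0x04] <- [20 d7 2f a2 6c]
D2: mem[0x20..0x24] <- [d7 2f a2 6c bf]
D3: mem[0x06..0x07] <- [6c bf]
D4: mem[0x17..0x18] <- [bf 6c]
D5: mem[0x1f..0x22] <- [6e af fc 4e]
query mem[0x01]=0xd7, mem[0x18]=0x6c, mem[0x02]=0x2f, mem[0x23]=0x6c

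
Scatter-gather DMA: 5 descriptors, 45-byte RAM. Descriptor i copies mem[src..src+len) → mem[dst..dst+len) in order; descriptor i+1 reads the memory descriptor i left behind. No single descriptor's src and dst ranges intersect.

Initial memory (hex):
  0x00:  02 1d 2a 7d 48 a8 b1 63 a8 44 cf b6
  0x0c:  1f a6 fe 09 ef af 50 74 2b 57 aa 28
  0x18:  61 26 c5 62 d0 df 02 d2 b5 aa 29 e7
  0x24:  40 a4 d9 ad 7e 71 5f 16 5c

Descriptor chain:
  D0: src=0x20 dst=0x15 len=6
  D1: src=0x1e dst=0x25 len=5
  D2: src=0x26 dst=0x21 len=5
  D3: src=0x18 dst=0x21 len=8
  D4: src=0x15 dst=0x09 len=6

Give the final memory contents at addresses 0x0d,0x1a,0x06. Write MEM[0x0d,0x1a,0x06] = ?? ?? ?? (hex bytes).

MEM[0x0d,0x1a,0x06] = 40 a4 b1

  after D0: wrote 6B at 0x15 = b5aa29e740a4
  after D1: wrote 5B at 0x25 = 02d2b5aa29
  after D2: wrote 5B at 0x21 = d2b5aa295f
  after D3: wrote 8B at 0x21 = e740a462d0df02d2
  after D4: wrote 6B at 0x09 = b5aa29e740a4
query mem[0x0d]=0x40, mem[0x1a]=0xa4, mem[0x06]=0xb1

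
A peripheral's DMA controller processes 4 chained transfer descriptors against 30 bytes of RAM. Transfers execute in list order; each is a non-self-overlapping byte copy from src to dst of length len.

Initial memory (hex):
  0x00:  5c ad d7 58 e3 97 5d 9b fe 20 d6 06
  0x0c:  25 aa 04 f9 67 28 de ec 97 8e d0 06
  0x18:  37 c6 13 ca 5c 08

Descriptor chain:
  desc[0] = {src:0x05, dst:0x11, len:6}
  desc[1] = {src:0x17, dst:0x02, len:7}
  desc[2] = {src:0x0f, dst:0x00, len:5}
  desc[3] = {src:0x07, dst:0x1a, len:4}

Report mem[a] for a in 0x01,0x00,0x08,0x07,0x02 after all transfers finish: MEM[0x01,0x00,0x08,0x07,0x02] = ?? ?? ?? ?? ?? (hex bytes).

MEM[0x01,0x00,0x08,0x07,0x02] = 67 f9 08 5c 97

  after D0: wrote 6B at 0x11 = 975d9bfe20d6
  after D1: wrote 7B at 0x02 = 0637c613ca5c08
  after D2: wrote 5B at 0x00 = f967975d9b
  after D3: wrote 4B at 0x1a = 5c0820d6
query mem[0x01]=0x67, mem[0x00]=0xf9, mem[0x08]=0x08, mem[0x07]=0x5c, mem[0x02]=0x97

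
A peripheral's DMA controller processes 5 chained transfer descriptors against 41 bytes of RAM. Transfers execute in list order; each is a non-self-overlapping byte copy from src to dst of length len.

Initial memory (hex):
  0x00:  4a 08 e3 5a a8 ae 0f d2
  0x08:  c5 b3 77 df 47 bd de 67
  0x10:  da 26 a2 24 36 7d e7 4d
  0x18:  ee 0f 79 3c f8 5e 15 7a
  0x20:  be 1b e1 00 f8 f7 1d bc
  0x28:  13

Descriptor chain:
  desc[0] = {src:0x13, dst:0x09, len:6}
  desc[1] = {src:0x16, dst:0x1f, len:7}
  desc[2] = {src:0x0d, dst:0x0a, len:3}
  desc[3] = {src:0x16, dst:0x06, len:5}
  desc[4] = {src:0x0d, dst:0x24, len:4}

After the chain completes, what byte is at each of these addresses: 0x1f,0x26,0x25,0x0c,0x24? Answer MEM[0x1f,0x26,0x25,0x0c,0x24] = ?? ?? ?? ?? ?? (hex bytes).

MEM[0x1f,0x26,0x25,0x0c,0x24] = e7 67 ee 67 4d

#0 dst[0x09+6] := {0x24,0x36,0x7d,0xe7,0x4d,0xee}
#1 dst[0x1f+7] := {0xe7,0x4d,0xee,0x0f,0x79,0x3c,0xf8}
#2 dst[0x0a+3] := {0x4d,0xee,0x67}
#3 dst[0x06+5] := {0xe7,0x4d,0xee,0x0f,0x79}
#4 dst[0x24+4] := {0x4d,0xee,0x67,0xda}
query mem[0x1f]=0xe7, mem[0x26]=0x67, mem[0x25]=0xee, mem[0x0c]=0x67, mem[0x24]=0x4d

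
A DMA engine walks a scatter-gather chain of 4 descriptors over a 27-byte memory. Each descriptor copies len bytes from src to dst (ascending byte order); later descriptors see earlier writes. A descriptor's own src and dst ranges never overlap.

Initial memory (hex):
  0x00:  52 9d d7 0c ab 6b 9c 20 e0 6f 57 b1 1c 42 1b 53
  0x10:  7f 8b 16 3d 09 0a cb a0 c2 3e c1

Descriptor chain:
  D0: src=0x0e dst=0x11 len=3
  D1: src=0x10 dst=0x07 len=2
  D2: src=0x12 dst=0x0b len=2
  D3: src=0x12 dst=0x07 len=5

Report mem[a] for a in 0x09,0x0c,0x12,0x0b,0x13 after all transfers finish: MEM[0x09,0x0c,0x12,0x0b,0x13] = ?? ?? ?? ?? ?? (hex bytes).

  after D0: wrote 3B at 0x11 = 1b537f
  after D1: wrote 2B at 0x07 = 7f1b
  after D2: wrote 2B at 0x0b = 537f
  after D3: wrote 5B at 0x07 = 537f090acb
query mem[0x09]=0x09, mem[0x0c]=0x7f, mem[0x12]=0x53, mem[0x0b]=0xcb, mem[0x13]=0x7f

MEM[0x09,0x0c,0x12,0x0b,0x13] = 09 7f 53 cb 7f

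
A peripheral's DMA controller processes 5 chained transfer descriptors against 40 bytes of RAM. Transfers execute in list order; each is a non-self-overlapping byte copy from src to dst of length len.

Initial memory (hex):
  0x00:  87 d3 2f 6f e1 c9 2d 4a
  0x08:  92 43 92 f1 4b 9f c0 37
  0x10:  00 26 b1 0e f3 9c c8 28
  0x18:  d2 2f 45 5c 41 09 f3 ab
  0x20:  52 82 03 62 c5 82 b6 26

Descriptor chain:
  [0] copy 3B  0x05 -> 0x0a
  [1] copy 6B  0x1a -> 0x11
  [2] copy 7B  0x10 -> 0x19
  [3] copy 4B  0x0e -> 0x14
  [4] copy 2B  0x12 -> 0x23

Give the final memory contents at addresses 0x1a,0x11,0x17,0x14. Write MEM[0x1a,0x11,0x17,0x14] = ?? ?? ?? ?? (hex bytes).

MEM[0x1a,0x11,0x17,0x14] = 45 45 45 c0

#0 dst[0x0a+3] := {0xc9,0x2d,0x4a}
#1 dst[0x11+6] := {0x45,0x5c,0x41,0x09,0xf3,0xab}
#2 dst[0x19+7] := {0x00,0x45,0x5c,0x41,0x09,0xf3,0xab}
#3 dst[0x14+4] := {0xc0,0x37,0x00,0x45}
#4 dst[0x23+2] := {0x5c,0x41}
query mem[0x1a]=0x45, mem[0x11]=0x45, mem[0x17]=0x45, mem[0x14]=0xc0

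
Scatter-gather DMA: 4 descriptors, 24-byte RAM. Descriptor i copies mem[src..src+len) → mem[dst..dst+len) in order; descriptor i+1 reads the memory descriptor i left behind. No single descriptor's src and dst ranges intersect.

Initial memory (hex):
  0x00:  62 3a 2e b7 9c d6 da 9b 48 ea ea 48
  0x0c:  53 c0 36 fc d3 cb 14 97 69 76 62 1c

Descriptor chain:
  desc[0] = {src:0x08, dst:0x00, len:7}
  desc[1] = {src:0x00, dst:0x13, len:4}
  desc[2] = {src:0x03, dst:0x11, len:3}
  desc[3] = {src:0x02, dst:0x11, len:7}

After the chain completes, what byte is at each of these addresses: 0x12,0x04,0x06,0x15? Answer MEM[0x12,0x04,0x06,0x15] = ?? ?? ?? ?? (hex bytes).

  after D0: wrote 7B at 0x00 = 48eaea4853c036
  after D1: wrote 4B at 0x13 = 48eaea48
  after D2: wrote 3B at 0x11 = 4853c0
  after D3: wrote 7B at 0x11 = ea4853c0369b48
query mem[0x12]=0x48, mem[0x04]=0x53, mem[0x06]=0x36, mem[0x15]=0x36

MEM[0x12,0x04,0x06,0x15] = 48 53 36 36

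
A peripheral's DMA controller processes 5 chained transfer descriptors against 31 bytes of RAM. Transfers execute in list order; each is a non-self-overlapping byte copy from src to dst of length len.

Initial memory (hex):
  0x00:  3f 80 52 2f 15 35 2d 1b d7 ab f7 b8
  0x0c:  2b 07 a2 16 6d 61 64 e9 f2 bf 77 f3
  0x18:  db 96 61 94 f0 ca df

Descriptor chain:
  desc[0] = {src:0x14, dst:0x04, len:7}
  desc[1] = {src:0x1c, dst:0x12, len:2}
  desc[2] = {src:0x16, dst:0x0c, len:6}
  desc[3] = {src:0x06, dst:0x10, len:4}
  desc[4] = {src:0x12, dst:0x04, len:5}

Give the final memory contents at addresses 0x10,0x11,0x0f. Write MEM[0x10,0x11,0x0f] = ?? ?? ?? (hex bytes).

MEM[0x10,0x11,0x0f] = 77 f3 96

D0: mem[0x04..0x0a] <- [f2 bf 77 f3 db 96 61]
D1: mem[0x12..0x13] <- [f0 ca]
D2: mem[0x0c..0x11] <- [77 f3 db 96 61 94]
D3: mem[0x10..0x13] <- [77 f3 db 96]
D4: mem[0x04..0x08] <- [db 96 f2 bf 77]
query mem[0x10]=0x77, mem[0x11]=0xf3, mem[0x0f]=0x96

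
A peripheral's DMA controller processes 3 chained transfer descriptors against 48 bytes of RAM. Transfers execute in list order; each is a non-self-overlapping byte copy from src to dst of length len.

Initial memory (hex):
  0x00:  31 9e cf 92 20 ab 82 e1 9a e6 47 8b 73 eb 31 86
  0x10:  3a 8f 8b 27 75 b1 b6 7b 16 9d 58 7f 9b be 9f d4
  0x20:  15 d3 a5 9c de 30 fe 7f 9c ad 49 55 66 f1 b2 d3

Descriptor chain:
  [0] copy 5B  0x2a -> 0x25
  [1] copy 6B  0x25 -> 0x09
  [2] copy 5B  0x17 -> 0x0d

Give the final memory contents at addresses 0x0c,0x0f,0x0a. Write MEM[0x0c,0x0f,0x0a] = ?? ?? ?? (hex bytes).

D0: mem[0x25..0x29] <- [49 55 66 f1 b2]
D1: mem[0x09..0x0e] <- [49 55 66 f1 b2 49]
D2: mem[0x0d..0x11] <- [7b 16 9d 58 7f]
query mem[0x0c]=0xf1, mem[0x0f]=0x9d, mem[0x0a]=0x55

MEM[0x0c,0x0f,0x0a] = f1 9d 55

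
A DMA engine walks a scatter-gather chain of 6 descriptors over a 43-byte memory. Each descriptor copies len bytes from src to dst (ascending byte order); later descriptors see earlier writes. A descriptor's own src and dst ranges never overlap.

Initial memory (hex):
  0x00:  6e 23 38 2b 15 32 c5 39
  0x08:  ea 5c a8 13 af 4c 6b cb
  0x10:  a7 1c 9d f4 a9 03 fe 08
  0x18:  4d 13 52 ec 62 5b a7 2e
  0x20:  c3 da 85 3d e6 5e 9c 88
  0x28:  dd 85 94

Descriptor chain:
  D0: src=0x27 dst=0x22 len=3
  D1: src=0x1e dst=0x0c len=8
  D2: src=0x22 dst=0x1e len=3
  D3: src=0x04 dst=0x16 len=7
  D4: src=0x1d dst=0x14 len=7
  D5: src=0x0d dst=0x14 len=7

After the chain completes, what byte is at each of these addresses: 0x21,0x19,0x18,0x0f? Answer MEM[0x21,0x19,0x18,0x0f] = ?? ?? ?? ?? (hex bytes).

MEM[0x21,0x19,0x18,0x0f] = da 85 dd da

D0: mem[0x22..0x24] <- [88 dd 85]
D1: mem[0x0c..0x13] <- [a7 2e c3 da 88 dd 85 5e]
D2: mem[0x1e..0x20] <- [88 dd 85]
D3: mem[0x16..0x1c] <- [15 32 c5 39 ea 5c a8]
D4: mem[0x14..0x1a] <- [5b 88 dd 85 da 88 dd]
D5: mem[0x14..0x1a] <- [2e c3 da 88 dd 85 5e]
query mem[0x21]=0xda, mem[0x19]=0x85, mem[0x18]=0xdd, mem[0x0f]=0xda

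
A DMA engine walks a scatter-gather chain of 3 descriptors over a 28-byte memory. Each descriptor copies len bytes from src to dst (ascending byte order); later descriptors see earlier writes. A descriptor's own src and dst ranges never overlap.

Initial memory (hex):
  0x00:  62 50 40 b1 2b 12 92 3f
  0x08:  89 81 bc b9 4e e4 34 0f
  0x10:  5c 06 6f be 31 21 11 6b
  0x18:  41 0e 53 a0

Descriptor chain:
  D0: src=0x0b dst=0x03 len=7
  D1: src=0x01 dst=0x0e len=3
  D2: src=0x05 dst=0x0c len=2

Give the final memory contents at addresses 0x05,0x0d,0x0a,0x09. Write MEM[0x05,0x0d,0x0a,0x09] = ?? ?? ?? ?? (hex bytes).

#0 dst[0x03+7] := {0xb9,0x4e,0xe4,0x34,0x0f,0x5c,0x06}
#1 dst[0x0e+3] := {0x50,0x40,0xb9}
#2 dst[0x0c+2] := {0xe4,0x34}
query mem[0x05]=0xe4, mem[0x0d]=0x34, mem[0x0a]=0xbc, mem[0x09]=0x06

MEM[0x05,0x0d,0x0a,0x09] = e4 34 bc 06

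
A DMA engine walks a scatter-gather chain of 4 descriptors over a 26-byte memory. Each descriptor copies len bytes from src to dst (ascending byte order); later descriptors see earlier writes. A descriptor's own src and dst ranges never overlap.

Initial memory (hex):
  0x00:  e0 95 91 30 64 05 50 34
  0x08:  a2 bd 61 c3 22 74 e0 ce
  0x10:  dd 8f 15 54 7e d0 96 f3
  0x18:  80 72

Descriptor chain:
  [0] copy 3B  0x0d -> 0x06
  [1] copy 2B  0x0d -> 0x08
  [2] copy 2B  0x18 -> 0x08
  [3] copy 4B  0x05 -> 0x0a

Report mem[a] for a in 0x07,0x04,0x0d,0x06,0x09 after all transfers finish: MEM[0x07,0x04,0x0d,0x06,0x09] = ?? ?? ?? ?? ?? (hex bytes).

#0 dst[0x06+3] := {0x74,0xe0,0xce}
#1 dst[0x08+2] := {0x74,0xe0}
#2 dst[0x08+2] := {0x80,0x72}
#3 dst[0x0a+4] := {0x05,0x74,0xe0,0x80}
query mem[0x07]=0xe0, mem[0x04]=0x64, mem[0x0d]=0x80, mem[0x06]=0x74, mem[0x09]=0x72

MEM[0x07,0x04,0x0d,0x06,0x09] = e0 64 80 74 72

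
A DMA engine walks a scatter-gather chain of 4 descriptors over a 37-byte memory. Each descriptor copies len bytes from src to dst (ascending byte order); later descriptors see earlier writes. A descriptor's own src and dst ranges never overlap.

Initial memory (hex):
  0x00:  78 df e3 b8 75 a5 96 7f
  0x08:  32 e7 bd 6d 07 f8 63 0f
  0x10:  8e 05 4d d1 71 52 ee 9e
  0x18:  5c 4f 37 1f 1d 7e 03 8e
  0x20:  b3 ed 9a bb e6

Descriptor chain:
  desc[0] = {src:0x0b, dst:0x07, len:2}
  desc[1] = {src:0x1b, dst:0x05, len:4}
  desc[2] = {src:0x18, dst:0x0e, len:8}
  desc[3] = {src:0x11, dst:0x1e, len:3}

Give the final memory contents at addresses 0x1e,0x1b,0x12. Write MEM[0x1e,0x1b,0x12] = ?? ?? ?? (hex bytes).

  after D0: wrote 2B at 0x07 = 6d07
  after D1: wrote 4B at 0x05 = 1f1d7e03
  after D2: wrote 8B at 0x0e = 5c4f371f1d7e038e
  after D3: wrote 3B at 0x1e = 1f1d7e
query mem[0x1e]=0x1f, mem[0x1b]=0x1f, mem[0x12]=0x1d

MEM[0x1e,0x1b,0x12] = 1f 1f 1d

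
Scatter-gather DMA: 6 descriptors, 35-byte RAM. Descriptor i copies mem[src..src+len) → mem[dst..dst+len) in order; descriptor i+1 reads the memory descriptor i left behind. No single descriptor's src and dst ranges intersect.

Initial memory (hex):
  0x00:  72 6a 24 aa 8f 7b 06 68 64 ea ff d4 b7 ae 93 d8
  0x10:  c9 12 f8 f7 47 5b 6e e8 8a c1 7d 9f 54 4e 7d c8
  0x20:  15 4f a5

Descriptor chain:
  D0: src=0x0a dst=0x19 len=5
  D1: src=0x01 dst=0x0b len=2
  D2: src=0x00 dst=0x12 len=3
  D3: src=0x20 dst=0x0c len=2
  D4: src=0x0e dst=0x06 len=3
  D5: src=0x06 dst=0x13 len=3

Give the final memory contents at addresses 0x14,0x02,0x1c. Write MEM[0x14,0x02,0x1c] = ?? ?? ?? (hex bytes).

MEM[0x14,0x02,0x1c] = d8 24 ae

[0] 0x0a->0x19 len=5 : ff d4 b7 ae 93
[1] 0x01->0x0b len=2 : 6a 24
[2] 0x00->0x12 len=3 : 72 6a 24
[3] 0x20->0x0c len=2 : 15 4f
[4] 0x0e->0x06 len=3 : 93 d8 c9
[5] 0x06->0x13 len=3 : 93 d8 c9
query mem[0x14]=0xd8, mem[0x02]=0x24, mem[0x1c]=0xae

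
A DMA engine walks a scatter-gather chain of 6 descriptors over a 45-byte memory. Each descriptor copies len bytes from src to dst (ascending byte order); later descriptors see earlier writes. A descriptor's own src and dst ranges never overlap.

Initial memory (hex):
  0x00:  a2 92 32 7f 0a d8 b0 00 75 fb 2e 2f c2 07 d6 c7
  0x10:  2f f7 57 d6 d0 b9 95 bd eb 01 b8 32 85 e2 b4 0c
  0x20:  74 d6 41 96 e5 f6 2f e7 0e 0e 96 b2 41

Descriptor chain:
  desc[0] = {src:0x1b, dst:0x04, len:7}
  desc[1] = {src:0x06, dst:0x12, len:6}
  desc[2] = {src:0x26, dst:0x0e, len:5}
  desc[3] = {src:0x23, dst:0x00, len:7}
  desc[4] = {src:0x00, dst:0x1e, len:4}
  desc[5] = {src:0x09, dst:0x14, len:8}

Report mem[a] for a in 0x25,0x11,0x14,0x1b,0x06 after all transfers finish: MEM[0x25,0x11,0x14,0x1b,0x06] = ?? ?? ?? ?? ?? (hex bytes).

[0] 0x1b->0x04 len=7 : 32 85 e2 b4 0c 74 d6
[1] 0x06->0x12 len=6 : e2 b4 0c 74 d6 2f
[2] 0x26->0x0e len=5 : 2f e7 0e 0e 96
[3] 0x23->0x00 len=7 : 96 e5 f6 2f e7 0e 0e
[4] 0x00->0x1e len=4 : 96 e5 f6 2f
[5] 0x09->0x14 len=8 : 74 d6 2f c2 07 2f e7 0e
query mem[0x25]=0xf6, mem[0x11]=0x0e, mem[0x14]=0x74, mem[0x1b]=0x0e, mem[0x06]=0x0e

MEM[0x25,0x11,0x14,0x1b,0x06] = f6 0e 74 0e 0e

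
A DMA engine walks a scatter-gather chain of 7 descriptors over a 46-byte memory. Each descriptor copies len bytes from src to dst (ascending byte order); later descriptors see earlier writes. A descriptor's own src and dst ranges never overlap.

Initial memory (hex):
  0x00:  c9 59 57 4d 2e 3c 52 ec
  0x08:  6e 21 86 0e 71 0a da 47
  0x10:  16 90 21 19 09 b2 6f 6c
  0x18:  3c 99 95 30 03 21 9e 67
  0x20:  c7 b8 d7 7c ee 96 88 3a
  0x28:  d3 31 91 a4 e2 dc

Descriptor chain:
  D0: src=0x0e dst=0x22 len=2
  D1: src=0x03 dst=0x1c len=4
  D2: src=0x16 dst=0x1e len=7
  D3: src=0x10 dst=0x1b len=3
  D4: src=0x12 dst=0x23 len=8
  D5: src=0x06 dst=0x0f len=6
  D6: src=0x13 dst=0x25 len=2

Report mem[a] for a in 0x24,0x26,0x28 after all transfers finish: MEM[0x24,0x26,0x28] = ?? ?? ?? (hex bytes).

#0 dst[0x22+2] := {0xda,0x47}
#1 dst[0x1c+4] := {0x4d,0x2e,0x3c,0x52}
#2 dst[0x1e+7] := {0x6f,0x6c,0x3c,0x99,0x95,0x30,0x4d}
#3 dst[0x1b+3] := {0x16,0x90,0x21}
#4 dst[0x23+8] := {0x21,0x19,0x09,0xb2,0x6f,0x6c,0x3c,0x99}
#5 dst[0x0f+6] := {0x52,0xec,0x6e,0x21,0x86,0x0e}
#6 dst[0x25+2] := {0x86,0x0e}
query mem[0x24]=0x19, mem[0x26]=0x0e, mem[0x28]=0x6c

MEM[0x24,0x26,0x28] = 19 0e 6c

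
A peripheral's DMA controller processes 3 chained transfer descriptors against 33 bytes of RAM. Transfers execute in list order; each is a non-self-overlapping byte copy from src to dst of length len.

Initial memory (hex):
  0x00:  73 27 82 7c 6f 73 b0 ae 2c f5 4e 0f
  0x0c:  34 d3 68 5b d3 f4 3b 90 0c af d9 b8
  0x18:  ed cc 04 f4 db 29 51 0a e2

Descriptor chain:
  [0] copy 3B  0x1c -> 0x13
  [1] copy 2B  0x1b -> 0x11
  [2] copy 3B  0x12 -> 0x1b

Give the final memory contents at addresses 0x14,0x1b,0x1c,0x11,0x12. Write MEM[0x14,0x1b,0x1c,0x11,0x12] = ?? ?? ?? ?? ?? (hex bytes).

[0] 0x1c->0x13 len=3 : db 29 51
[1] 0x1b->0x11 len=2 : f4 db
[2] 0x12->0x1b len=3 : db db 29
query mem[0x14]=0x29, mem[0x1b]=0xdb, mem[0x1c]=0xdb, mem[0x11]=0xf4, mem[0x12]=0xdb

MEM[0x14,0x1b,0x1c,0x11,0x12] = 29 db db f4 db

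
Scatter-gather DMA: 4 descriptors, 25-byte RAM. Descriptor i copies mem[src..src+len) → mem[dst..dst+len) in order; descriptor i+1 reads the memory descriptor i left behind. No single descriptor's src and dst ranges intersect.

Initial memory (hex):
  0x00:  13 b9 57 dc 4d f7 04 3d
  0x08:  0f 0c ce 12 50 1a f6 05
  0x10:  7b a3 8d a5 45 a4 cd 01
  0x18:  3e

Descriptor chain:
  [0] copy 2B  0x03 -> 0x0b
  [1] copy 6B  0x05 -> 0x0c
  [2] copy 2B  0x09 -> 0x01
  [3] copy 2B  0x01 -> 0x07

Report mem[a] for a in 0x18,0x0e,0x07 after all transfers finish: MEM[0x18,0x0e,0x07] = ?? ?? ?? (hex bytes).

D0: mem[0x0b..0x0c] <- [dc 4d]
D1: mem[0x0c..0x11] <- [f7 04 3d 0f 0c ce]
D2: mem[0x01..0x02] <- [0c ce]
D3: mem[0x07..0x08] <- [0c ce]
query mem[0x18]=0x3e, mem[0x0e]=0x3d, mem[0x07]=0x0c

MEM[0x18,0x0e,0x07] = 3e 3d 0c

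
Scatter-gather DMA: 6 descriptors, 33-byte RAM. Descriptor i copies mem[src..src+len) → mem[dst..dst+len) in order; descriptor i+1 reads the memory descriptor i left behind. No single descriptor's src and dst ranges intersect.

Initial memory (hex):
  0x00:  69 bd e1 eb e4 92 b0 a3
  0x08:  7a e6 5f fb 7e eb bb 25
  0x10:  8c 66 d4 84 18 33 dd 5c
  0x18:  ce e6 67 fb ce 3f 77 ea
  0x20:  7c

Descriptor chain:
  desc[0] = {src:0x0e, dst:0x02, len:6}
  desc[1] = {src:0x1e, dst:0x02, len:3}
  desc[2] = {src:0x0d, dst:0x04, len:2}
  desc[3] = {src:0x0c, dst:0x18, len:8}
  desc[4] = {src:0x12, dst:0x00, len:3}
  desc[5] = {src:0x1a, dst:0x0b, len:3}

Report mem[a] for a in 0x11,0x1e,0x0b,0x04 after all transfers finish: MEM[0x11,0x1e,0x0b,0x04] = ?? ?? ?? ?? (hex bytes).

#0 dst[0x02+6] := {0xbb,0x25,0x8c,0x66,0xd4,0x84}
#1 dst[0x02+3] := {0x77,0xea,0x7c}
#2 dst[0x04+2] := {0xeb,0xbb}
#3 dst[0x18+8] := {0x7e,0xeb,0xbb,0x25,0x8c,0x66,0xd4,0x84}
#4 dst[0x00+3] := {0xd4,0x84,0x18}
#5 dst[0x0b+3] := {0xbb,0x25,0x8c}
query mem[0x11]=0x66, mem[0x1e]=0xd4, mem[0x0b]=0xbb, mem[0x04]=0xeb

MEM[0x11,0x1e,0x0b,0x04] = 66 d4 bb eb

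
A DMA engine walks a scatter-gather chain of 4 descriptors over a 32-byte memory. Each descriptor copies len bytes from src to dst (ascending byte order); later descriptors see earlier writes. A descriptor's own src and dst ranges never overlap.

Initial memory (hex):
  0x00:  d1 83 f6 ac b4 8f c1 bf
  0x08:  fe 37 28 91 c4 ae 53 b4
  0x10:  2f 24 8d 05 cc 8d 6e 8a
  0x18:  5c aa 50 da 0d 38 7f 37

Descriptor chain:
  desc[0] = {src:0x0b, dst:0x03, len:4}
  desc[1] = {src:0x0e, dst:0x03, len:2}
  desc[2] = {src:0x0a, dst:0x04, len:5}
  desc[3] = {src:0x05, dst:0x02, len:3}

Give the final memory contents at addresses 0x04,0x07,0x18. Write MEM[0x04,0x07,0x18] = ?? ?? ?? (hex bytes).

  after D0: wrote 4B at 0x03 = 91c4ae53
  after D1: wrote 2B at 0x03 = 53b4
  after D2: wrote 5B at 0x04 = 2891c4ae53
  after D3: wrote 3B at 0x02 = 91c4ae
query mem[0x04]=0xae, mem[0x07]=0xae, mem[0x18]=0x5c

MEM[0x04,0x07,0x18] = ae ae 5c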